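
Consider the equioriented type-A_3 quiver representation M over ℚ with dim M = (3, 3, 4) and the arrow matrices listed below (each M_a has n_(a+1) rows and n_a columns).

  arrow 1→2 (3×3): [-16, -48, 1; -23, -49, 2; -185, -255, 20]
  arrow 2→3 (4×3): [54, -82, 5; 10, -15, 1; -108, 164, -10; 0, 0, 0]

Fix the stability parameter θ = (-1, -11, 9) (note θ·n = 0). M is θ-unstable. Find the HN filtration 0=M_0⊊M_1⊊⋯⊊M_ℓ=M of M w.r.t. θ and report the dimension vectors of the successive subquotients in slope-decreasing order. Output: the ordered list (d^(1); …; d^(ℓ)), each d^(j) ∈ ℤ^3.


Barcode: M ≅ I[1,1], I[1,2], I[1,3], I[2,3], I[3,3]^2. HN layers by μ_θ (4 steps, strictly decreasing):
  μ^(1)=9; μ^(2)=-1; μ^(3)=-6; μ^(4)=-11

((0, 0, 4); (1, 0, 0); (2, 2, 0); (0, 1, 0))


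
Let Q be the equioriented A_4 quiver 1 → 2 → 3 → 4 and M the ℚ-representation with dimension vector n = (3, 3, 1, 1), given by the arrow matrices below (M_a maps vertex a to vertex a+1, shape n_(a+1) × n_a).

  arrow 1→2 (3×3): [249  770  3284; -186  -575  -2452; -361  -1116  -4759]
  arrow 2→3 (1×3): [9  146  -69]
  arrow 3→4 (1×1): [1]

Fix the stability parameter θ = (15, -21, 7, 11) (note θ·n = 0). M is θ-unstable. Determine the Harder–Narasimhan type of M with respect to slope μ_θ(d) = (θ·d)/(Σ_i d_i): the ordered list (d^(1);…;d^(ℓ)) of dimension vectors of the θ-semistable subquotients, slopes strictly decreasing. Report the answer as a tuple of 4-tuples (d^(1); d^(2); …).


Interval decomposition of M: I[1,2]^2, I[1,4].
HN type (ℓ=3): μ^(1)=11; μ^(2)=7; μ^(3)=-3

((0, 0, 0, 1); (0, 0, 1, 0); (3, 3, 0, 0))


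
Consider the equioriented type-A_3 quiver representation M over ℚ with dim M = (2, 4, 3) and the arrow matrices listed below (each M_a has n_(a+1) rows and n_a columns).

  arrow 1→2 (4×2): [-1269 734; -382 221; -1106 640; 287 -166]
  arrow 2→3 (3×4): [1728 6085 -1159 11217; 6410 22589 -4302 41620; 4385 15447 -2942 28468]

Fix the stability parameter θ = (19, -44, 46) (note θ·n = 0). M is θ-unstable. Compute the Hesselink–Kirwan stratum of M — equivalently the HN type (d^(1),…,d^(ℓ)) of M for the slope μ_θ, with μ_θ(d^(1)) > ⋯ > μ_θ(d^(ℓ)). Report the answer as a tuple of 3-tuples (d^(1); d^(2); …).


Barcode: M ≅ I[1,3]^2, I[2,2], I[2,3]. HN layers by μ_θ (3 steps, strictly decreasing):
  μ^(1)=46; μ^(2)=-25/2; μ^(3)=-44

((0, 0, 3); (2, 2, 0); (0, 2, 0))


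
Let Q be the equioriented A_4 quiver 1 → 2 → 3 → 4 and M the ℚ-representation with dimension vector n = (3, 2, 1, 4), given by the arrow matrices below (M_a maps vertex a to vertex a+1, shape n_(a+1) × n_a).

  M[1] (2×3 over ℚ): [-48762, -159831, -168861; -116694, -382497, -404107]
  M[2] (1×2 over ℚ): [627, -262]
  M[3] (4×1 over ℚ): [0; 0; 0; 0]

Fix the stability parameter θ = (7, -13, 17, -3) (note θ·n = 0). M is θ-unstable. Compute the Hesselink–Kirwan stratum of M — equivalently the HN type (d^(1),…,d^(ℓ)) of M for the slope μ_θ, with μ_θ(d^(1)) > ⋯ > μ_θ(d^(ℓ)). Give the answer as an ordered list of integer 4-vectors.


Barcode: M ≅ I[1,1]^2, I[1,3], I[2,2], I[4,4]^4. HN layers by μ_θ (4 steps, strictly decreasing):
  μ^(1)=17; μ^(2)=7; μ^(3)=-3; μ^(4)=-13

((0, 0, 1, 0); (2, 0, 0, 0); (1, 1, 0, 4); (0, 1, 0, 0))


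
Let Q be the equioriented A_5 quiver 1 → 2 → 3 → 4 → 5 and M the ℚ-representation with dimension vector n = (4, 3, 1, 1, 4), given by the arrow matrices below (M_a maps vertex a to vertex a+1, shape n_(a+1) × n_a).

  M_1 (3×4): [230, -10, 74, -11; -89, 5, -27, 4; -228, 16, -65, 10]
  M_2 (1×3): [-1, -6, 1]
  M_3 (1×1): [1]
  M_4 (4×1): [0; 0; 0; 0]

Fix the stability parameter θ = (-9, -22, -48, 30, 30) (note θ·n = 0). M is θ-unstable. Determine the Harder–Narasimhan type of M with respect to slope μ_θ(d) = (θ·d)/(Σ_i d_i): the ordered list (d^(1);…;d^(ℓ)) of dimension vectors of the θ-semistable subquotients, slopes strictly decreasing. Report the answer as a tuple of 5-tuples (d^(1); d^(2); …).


Barcode: M ≅ I[1,1], I[1,2]^2, I[1,4], I[5,5]^4. HN layers by μ_θ (4 steps, strictly decreasing):
  μ^(1)=30; μ^(2)=-9; μ^(3)=-31/2; μ^(4)=-79/3

((0, 0, 0, 1, 4); (1, 0, 0, 0, 0); (2, 2, 0, 0, 0); (1, 1, 1, 0, 0))


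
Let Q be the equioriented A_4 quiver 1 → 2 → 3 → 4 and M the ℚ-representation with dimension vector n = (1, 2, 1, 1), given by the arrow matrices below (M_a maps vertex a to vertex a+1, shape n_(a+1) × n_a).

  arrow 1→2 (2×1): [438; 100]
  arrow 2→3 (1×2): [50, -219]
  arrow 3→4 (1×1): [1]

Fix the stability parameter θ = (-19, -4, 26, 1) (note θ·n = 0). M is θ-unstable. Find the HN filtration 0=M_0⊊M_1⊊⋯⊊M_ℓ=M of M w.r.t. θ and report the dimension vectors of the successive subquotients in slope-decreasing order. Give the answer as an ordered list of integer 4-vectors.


Interval decomposition of M: I[1,2], I[2,4].
HN type (ℓ=3): μ^(1)=27/2; μ^(2)=-4; μ^(3)=-19

((0, 0, 1, 1); (0, 2, 0, 0); (1, 0, 0, 0))


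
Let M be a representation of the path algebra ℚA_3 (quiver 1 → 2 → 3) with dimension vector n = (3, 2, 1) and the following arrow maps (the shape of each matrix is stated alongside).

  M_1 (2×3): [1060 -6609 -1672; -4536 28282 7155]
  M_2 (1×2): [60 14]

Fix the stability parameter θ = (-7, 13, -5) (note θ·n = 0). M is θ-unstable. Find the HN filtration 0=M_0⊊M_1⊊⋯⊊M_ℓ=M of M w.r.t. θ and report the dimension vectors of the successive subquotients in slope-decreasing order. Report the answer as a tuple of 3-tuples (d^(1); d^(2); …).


Barcode: M ≅ I[1,1], I[1,2], I[1,3]. HN layers by μ_θ (3 steps, strictly decreasing):
  μ^(1)=13; μ^(2)=4; μ^(3)=-7

((0, 1, 0); (0, 1, 1); (3, 0, 0))


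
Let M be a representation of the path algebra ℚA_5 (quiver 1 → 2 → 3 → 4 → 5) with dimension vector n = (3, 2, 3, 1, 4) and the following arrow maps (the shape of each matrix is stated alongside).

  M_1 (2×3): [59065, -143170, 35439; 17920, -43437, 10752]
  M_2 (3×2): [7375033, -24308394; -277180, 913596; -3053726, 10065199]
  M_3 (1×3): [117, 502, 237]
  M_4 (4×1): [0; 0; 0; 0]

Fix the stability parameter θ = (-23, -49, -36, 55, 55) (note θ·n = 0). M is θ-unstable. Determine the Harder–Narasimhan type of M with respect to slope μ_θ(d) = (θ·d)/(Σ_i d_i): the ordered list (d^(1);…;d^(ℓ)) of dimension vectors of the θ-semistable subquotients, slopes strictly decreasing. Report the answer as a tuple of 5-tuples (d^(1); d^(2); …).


Via rank(M_{q-1}∘⋯∘M_p): M ≅ I[1,1], I[1,3], I[1,4], I[3,3], I[5,5]^4.
μ_θ-semistable layers: μ^(1)=55; μ^(2)=-23; μ^(3)=-36

((0, 0, 0, 1, 4); (1, 0, 0, 0, 0); (2, 2, 3, 0, 0))


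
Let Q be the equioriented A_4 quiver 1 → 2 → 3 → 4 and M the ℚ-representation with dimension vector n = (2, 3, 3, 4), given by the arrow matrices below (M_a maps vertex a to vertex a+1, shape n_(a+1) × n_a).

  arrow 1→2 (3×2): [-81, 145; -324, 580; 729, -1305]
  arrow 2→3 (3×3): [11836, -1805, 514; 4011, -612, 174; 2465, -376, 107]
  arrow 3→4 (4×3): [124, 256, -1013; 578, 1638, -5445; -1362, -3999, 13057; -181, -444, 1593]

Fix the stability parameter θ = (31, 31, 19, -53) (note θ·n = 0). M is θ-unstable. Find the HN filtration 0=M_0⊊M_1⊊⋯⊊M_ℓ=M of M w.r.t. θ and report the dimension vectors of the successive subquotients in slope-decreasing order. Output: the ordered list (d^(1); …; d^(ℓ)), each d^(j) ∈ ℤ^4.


Interval decomposition of M: I[1,1], I[1,4], I[2,4]^2, I[4,4].
HN type (ℓ=4): μ^(1)=31; μ^(2)=7; μ^(3)=-1; μ^(4)=-53

((1, 0, 0, 0); (1, 1, 1, 1); (0, 2, 2, 2); (0, 0, 0, 1))


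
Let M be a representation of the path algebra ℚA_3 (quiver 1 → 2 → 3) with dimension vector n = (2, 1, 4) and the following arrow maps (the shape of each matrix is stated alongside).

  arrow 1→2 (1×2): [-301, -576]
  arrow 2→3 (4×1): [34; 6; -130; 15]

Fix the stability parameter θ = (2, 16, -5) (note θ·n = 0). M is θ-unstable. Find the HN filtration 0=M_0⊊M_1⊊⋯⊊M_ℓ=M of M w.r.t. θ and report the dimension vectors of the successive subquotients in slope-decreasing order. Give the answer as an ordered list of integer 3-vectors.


Interval decomposition of M: I[1,1], I[1,3], I[3,3]^3.
HN type (ℓ=3): μ^(1)=11/2; μ^(2)=2; μ^(3)=-5

((0, 1, 1); (2, 0, 0); (0, 0, 3))


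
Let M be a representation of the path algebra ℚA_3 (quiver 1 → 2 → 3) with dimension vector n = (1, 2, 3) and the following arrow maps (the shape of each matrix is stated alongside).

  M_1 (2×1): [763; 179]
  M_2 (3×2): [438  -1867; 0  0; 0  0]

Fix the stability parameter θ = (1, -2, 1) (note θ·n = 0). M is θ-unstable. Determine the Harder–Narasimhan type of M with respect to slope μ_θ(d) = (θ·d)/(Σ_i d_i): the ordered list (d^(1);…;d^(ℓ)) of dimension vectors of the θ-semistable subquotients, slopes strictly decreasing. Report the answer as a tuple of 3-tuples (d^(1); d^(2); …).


Via rank(M_{q-1}∘⋯∘M_p): M ≅ I[1,3], I[2,2], I[3,3]^2.
μ_θ-semistable layers: μ^(1)=1; μ^(2)=-1/2; μ^(3)=-2

((0, 0, 3); (1, 1, 0); (0, 1, 0))


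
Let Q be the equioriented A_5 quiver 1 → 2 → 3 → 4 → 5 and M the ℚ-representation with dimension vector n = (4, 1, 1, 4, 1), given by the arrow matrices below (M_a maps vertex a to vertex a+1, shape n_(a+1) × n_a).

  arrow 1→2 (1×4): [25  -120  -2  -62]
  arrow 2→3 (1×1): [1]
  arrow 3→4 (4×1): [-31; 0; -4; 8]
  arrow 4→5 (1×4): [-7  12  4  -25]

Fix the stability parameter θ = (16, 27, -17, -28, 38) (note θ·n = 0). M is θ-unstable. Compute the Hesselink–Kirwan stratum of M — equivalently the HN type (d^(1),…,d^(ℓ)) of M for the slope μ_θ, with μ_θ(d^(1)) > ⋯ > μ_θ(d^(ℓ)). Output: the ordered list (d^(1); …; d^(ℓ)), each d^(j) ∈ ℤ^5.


Via rank(M_{q-1}∘⋯∘M_p): M ≅ I[1,1]^3, I[1,5], I[4,4]^3.
μ_θ-semistable layers: μ^(1)=38; μ^(2)=16; μ^(3)=-1/2; μ^(4)=-28

((0, 0, 0, 0, 1); (3, 0, 0, 0, 0); (1, 1, 1, 1, 0); (0, 0, 0, 3, 0))


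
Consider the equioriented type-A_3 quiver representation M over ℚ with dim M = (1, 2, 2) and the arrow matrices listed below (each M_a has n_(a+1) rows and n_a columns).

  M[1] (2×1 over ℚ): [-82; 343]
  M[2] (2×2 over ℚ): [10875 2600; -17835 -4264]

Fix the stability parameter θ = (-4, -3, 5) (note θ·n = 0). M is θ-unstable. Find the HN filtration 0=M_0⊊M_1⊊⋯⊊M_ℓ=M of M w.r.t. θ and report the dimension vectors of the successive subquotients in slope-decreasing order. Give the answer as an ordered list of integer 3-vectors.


Barcode: M ≅ I[1,3], I[2,2], I[3,3]. HN layers by μ_θ (3 steps, strictly decreasing):
  μ^(1)=5; μ^(2)=-3; μ^(3)=-4

((0, 0, 2); (0, 2, 0); (1, 0, 0))


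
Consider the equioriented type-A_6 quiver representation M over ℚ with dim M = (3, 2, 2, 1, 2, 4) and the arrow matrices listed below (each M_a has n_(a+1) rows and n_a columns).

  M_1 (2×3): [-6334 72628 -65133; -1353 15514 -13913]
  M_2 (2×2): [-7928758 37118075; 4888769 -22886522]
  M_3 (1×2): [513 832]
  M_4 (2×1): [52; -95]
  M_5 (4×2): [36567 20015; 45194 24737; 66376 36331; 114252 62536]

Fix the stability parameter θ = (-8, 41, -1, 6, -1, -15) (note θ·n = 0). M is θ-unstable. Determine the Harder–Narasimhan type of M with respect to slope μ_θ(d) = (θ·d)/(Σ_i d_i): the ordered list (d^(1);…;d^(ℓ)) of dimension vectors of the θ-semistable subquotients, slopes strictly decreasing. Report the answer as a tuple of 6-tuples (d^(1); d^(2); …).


Barcode: M ≅ I[1,1], I[1,3], I[1,6], I[5,6], I[6,6]^2. HN layers by μ_θ (4 steps, strictly decreasing):
  μ^(1)=20; μ^(2)=6; μ^(3)=-8; μ^(4)=-15

((0, 1, 1, 0, 0, 0); (0, 1, 1, 1, 1, 1); (3, 0, 0, 0, 1, 1); (0, 0, 0, 0, 0, 2))


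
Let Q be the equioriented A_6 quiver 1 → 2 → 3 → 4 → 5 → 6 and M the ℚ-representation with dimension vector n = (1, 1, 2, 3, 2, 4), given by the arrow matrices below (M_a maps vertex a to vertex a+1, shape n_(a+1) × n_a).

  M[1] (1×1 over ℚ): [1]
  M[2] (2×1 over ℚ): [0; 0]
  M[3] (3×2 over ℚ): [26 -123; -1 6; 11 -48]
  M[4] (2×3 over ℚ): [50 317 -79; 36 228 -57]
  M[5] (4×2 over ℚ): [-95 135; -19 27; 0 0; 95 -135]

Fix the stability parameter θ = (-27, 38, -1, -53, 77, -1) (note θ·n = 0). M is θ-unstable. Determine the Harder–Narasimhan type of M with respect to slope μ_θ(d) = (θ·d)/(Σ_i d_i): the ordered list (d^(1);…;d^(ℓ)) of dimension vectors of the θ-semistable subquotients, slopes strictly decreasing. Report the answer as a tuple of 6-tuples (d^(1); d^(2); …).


Via rank(M_{q-1}∘⋯∘M_p): M ≅ I[1,2], I[3,4], I[3,6], I[4,5], I[6,6]^3.
μ_θ-semistable layers: μ^(1)=77; μ^(2)=38; μ^(3)=-1; μ^(4)=-27; μ^(5)=-53

((0, 0, 0, 0, 1, 0); (0, 1, 0, 0, 1, 1); (0, 0, 0, 0, 0, 3); (1, 0, 2, 2, 0, 0); (0, 0, 0, 1, 0, 0))


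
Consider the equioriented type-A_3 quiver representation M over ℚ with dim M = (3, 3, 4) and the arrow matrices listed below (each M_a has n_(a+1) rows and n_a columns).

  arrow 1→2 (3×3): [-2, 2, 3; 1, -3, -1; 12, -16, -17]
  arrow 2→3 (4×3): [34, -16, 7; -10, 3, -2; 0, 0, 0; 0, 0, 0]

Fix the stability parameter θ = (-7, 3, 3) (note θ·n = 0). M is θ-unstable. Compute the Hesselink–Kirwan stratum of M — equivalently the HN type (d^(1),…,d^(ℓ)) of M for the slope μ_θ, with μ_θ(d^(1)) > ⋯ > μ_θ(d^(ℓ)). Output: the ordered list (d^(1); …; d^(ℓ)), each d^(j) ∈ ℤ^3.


Barcode: M ≅ I[1,1], I[1,3]^2, I[2,2], I[3,3]^2. HN layers by μ_θ (2 steps, strictly decreasing):
  μ^(1)=3; μ^(2)=-7

((0, 3, 4); (3, 0, 0))


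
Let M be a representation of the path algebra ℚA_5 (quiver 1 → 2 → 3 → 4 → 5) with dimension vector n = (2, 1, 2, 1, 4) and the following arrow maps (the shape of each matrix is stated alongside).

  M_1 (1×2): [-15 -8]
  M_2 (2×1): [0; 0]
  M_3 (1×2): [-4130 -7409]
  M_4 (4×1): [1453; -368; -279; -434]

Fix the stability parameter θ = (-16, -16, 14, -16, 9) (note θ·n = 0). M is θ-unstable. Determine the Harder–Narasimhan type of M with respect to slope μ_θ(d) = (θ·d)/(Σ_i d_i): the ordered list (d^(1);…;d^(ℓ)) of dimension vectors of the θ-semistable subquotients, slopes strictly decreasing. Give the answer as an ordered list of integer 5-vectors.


Via rank(M_{q-1}∘⋯∘M_p): M ≅ I[1,1], I[1,2], I[3,3], I[3,5], I[5,5]^3.
μ_θ-semistable layers: μ^(1)=14; μ^(2)=9; μ^(3)=-1; μ^(4)=-16

((0, 0, 1, 0, 0); (0, 0, 0, 0, 4); (0, 0, 1, 1, 0); (2, 1, 0, 0, 0))


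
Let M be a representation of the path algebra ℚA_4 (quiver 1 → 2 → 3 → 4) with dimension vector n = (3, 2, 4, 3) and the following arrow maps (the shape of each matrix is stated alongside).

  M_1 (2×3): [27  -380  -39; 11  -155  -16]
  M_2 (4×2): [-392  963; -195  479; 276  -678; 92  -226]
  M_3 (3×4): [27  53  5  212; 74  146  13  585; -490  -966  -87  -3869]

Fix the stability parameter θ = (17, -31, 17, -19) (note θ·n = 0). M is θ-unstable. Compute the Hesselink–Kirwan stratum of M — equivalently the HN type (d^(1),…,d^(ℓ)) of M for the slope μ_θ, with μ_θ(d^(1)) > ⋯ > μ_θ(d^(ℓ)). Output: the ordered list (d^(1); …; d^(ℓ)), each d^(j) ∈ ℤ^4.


Interval decomposition of M: I[1,1], I[1,3], I[1,4], I[3,4]^2.
HN type (ℓ=3): μ^(1)=17; μ^(2)=-1; μ^(3)=-7

((1, 0, 1, 0); (0, 0, 3, 3); (2, 2, 0, 0))


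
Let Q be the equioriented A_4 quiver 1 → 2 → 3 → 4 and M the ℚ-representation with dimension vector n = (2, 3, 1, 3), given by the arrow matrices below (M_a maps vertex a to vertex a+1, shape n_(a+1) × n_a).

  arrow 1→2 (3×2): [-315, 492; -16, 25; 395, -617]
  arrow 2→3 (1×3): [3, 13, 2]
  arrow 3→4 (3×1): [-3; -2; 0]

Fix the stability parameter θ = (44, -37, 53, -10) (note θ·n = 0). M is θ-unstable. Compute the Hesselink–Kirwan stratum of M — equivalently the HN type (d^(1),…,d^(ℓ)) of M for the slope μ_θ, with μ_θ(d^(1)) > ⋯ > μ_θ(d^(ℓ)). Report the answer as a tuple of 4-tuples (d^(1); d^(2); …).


Via rank(M_{q-1}∘⋯∘M_p): M ≅ I[1,2], I[1,4], I[2,2], I[4,4]^2.
μ_θ-semistable layers: μ^(1)=43/2; μ^(2)=7/2; μ^(3)=-10; μ^(4)=-37

((0, 0, 1, 1); (2, 2, 0, 0); (0, 0, 0, 2); (0, 1, 0, 0))


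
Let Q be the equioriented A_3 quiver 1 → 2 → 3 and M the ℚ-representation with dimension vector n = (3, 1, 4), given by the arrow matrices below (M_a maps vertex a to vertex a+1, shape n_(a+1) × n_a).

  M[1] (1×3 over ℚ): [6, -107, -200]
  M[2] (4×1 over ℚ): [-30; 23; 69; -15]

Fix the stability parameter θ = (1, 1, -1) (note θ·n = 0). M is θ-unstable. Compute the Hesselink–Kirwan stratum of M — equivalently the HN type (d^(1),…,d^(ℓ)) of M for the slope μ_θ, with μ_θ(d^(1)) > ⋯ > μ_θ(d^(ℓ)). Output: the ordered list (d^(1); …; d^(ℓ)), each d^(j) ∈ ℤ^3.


Barcode: M ≅ I[1,1]^2, I[1,3], I[3,3]^3. HN layers by μ_θ (3 steps, strictly decreasing):
  μ^(1)=1; μ^(2)=1/3; μ^(3)=-1

((2, 0, 0); (1, 1, 1); (0, 0, 3))


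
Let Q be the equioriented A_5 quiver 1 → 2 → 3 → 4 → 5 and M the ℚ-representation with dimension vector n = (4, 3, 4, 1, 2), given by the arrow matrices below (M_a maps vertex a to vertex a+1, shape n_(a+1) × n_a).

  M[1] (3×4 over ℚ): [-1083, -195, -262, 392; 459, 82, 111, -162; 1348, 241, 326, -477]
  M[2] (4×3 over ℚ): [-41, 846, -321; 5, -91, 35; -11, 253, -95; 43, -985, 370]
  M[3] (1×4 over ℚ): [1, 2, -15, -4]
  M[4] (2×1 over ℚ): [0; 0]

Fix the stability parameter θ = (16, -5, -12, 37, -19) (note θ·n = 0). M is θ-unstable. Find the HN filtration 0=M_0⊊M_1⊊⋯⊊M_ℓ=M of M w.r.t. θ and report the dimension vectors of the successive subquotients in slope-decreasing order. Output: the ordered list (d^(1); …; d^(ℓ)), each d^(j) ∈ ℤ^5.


Barcode: M ≅ I[1,1], I[1,3]^2, I[1,4], I[3,3], I[5,5]^2. HN layers by μ_θ (5 steps, strictly decreasing):
  μ^(1)=37; μ^(2)=16; μ^(3)=-1/3; μ^(4)=-12; μ^(5)=-19

((0, 0, 0, 1, 0); (1, 0, 0, 0, 0); (3, 3, 3, 0, 0); (0, 0, 1, 0, 0); (0, 0, 0, 0, 2))


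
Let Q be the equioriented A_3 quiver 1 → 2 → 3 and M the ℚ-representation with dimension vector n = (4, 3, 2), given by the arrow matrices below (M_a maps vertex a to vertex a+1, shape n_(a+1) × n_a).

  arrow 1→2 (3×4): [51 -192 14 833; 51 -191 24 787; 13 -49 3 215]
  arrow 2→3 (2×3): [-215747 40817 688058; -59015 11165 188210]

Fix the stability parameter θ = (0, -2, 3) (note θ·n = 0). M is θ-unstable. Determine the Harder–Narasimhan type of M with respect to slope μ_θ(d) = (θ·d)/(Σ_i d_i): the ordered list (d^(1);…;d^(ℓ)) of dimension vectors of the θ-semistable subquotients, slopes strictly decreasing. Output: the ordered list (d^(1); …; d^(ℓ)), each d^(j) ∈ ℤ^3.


Interval decomposition of M: I[1,1], I[1,2]^2, I[1,3], I[3,3].
HN type (ℓ=3): μ^(1)=3; μ^(2)=0; μ^(3)=-1

((0, 0, 2); (1, 0, 0); (3, 3, 0))


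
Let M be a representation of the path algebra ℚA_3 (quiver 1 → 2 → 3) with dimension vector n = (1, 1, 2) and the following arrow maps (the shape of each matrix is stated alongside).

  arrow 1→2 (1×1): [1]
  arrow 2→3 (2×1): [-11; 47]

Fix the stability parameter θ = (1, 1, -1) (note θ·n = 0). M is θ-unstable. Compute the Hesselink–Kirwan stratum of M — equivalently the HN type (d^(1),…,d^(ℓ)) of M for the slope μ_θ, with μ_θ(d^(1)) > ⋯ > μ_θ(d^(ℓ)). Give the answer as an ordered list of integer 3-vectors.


Interval decomposition of M: I[1,3], I[3,3].
HN type (ℓ=2): μ^(1)=1/3; μ^(2)=-1

((1, 1, 1); (0, 0, 1))


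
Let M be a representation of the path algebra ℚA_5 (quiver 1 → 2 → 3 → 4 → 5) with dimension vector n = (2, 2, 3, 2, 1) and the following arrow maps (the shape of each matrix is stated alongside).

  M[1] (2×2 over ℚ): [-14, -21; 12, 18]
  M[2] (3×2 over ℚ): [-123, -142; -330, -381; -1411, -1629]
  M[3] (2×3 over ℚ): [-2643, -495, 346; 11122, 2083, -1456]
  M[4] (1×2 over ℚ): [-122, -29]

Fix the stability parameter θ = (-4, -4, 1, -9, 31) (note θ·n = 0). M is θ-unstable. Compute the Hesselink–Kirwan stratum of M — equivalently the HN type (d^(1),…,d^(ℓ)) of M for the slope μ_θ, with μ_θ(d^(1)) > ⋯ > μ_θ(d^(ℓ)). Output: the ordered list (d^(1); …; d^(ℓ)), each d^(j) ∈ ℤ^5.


Interval decomposition of M: I[1,1], I[1,4], I[2,5], I[3,3].
HN type (ℓ=3): μ^(1)=31; μ^(2)=1; μ^(3)=-4

((0, 0, 0, 0, 1); (0, 0, 1, 0, 0); (2, 2, 2, 2, 0))


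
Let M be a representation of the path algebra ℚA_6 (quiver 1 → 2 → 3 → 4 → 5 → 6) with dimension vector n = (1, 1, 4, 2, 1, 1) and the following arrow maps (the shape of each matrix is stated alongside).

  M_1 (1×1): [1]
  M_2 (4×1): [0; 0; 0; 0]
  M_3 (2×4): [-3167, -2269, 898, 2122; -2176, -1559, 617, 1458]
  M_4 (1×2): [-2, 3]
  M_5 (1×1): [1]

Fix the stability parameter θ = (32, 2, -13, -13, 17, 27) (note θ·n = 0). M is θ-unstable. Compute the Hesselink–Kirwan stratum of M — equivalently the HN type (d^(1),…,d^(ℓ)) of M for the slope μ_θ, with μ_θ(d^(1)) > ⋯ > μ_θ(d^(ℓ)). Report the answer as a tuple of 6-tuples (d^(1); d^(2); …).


Interval decomposition of M: I[1,2], I[3,3]^2, I[3,4], I[3,6].
HN type (ℓ=3): μ^(1)=27; μ^(2)=17; μ^(3)=-13

((0, 0, 0, 0, 0, 1); (1, 1, 0, 0, 1, 0); (0, 0, 4, 2, 0, 0))


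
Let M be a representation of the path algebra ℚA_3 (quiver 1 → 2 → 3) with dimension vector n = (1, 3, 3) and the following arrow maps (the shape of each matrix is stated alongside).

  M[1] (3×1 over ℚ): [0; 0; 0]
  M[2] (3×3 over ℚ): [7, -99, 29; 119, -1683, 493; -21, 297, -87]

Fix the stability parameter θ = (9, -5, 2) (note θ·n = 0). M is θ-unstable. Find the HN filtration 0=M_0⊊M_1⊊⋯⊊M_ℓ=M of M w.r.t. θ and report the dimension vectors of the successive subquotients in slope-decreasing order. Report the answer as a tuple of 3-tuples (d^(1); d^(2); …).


Barcode: M ≅ I[1,1], I[2,2]^2, I[2,3], I[3,3]^2. HN layers by μ_θ (3 steps, strictly decreasing):
  μ^(1)=9; μ^(2)=2; μ^(3)=-5

((1, 0, 0); (0, 0, 3); (0, 3, 0))


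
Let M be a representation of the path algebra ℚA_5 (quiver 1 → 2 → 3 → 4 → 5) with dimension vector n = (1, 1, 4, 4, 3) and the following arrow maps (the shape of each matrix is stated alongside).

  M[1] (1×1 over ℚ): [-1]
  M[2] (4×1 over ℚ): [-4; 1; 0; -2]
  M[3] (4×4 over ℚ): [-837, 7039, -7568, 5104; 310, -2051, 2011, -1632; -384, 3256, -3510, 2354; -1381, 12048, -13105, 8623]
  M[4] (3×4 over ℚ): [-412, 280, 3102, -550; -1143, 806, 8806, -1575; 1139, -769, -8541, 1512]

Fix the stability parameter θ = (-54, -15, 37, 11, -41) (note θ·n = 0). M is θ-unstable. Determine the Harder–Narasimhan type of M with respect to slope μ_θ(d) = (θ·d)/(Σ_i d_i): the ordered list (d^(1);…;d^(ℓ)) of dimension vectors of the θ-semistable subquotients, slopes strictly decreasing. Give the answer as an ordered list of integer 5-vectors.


Via rank(M_{q-1}∘⋯∘M_p): M ≅ I[1,5], I[3,4], I[3,5]^2.
μ_θ-semistable layers: μ^(1)=24; μ^(2)=7/3; μ^(3)=-15; μ^(4)=-54

((0, 0, 1, 1, 0); (0, 0, 3, 3, 3); (0, 1, 0, 0, 0); (1, 0, 0, 0, 0))


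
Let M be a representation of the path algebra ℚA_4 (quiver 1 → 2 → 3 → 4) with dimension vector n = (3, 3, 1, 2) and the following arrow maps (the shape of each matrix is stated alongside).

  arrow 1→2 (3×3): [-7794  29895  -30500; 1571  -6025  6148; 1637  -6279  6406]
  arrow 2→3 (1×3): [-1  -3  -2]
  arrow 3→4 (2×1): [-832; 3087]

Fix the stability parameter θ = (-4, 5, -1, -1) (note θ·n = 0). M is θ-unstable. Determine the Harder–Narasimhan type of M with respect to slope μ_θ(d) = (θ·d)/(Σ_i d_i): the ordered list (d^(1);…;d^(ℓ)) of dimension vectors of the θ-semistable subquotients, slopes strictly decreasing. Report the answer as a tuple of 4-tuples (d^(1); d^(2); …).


Interval decomposition of M: I[1,2]^2, I[1,4], I[4,4].
HN type (ℓ=4): μ^(1)=5; μ^(2)=1; μ^(3)=-1; μ^(4)=-4

((0, 2, 0, 0); (0, 1, 1, 1); (0, 0, 0, 1); (3, 0, 0, 0))


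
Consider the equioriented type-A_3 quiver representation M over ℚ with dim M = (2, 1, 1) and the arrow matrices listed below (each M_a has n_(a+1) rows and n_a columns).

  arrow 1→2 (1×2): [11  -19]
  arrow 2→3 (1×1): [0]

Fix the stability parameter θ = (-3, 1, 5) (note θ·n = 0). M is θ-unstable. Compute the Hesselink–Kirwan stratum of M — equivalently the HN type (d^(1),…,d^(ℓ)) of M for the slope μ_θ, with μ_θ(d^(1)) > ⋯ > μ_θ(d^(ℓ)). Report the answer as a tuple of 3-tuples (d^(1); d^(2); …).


Barcode: M ≅ I[1,1], I[1,2], I[3,3]. HN layers by μ_θ (3 steps, strictly decreasing):
  μ^(1)=5; μ^(2)=1; μ^(3)=-3

((0, 0, 1); (0, 1, 0); (2, 0, 0))


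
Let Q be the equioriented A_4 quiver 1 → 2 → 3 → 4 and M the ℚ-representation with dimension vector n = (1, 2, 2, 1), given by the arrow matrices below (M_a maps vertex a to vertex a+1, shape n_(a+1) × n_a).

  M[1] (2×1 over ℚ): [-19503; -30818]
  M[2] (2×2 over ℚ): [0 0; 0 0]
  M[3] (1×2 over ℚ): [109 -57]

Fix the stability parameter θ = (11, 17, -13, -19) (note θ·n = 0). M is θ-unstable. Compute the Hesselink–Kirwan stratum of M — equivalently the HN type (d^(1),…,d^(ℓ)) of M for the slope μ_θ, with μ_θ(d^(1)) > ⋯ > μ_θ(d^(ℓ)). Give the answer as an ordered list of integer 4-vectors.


Via rank(M_{q-1}∘⋯∘M_p): M ≅ I[1,2], I[2,2], I[3,3], I[3,4].
μ_θ-semistable layers: μ^(1)=17; μ^(2)=11; μ^(3)=-13; μ^(4)=-16

((0, 2, 0, 0); (1, 0, 0, 0); (0, 0, 1, 0); (0, 0, 1, 1))


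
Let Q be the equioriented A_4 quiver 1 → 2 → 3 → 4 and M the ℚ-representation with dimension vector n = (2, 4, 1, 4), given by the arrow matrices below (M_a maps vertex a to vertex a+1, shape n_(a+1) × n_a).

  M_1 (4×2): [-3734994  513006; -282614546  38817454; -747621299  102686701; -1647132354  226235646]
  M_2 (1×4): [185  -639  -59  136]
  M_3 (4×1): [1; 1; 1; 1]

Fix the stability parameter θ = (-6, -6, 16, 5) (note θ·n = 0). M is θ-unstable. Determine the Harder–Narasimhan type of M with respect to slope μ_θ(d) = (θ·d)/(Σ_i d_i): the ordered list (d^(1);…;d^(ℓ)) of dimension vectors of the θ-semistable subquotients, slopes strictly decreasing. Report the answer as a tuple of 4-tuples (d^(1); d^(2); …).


Interval decomposition of M: I[1,1], I[1,4], I[2,2]^3, I[4,4]^3.
HN type (ℓ=3): μ^(1)=21/2; μ^(2)=5; μ^(3)=-6

((0, 0, 1, 1); (0, 0, 0, 3); (2, 4, 0, 0))


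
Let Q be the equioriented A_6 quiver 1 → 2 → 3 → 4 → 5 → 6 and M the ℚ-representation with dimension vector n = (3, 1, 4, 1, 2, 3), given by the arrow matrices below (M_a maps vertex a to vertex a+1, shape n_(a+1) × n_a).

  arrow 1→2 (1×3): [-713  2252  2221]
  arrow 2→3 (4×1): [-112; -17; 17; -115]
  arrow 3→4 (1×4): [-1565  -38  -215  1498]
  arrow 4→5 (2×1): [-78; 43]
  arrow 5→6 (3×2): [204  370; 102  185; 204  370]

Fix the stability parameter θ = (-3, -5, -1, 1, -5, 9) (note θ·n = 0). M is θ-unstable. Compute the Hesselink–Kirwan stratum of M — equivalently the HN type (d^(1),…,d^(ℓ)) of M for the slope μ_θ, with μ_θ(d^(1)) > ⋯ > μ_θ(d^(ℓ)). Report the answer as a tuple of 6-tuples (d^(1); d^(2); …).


Via rank(M_{q-1}∘⋯∘M_p): M ≅ I[1,1]^2, I[1,6], I[3,3]^3, I[5,5], I[6,6]^2.
μ_θ-semistable layers: μ^(1)=9; μ^(2)=-1; μ^(3)=-5/3; μ^(4)=-3; μ^(5)=-4; μ^(6)=-5

((0, 0, 0, 0, 0, 3); (0, 0, 3, 0, 0, 0); (0, 0, 1, 1, 1, 0); (2, 0, 0, 0, 0, 0); (1, 1, 0, 0, 0, 0); (0, 0, 0, 0, 1, 0))


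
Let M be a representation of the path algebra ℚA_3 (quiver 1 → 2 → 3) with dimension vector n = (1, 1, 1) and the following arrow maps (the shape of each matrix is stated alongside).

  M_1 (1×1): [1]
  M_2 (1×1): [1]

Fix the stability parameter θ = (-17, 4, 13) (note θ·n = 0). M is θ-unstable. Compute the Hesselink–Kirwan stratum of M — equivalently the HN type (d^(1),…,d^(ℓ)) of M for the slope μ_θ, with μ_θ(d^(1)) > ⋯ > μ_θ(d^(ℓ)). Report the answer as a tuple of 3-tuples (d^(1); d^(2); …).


Interval decomposition of M: I[1,3].
HN type (ℓ=3): μ^(1)=13; μ^(2)=4; μ^(3)=-17

((0, 0, 1); (0, 1, 0); (1, 0, 0))


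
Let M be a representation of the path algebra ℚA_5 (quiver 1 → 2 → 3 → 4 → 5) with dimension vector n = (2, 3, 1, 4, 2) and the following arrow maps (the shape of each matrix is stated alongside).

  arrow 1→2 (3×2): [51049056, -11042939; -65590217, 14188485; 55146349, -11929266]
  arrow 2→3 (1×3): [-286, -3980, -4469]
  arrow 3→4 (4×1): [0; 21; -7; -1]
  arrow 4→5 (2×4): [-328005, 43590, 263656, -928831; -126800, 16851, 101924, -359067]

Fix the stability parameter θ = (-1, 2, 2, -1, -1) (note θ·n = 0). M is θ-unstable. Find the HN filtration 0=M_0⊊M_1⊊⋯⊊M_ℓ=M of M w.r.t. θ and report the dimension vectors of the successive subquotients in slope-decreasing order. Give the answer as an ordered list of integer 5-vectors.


Via rank(M_{q-1}∘⋯∘M_p): M ≅ I[1,2], I[1,5], I[2,2], I[4,4]^2, I[4,5].
μ_θ-semistable layers: μ^(1)=2; μ^(2)=1/2; μ^(3)=-1

((0, 2, 0, 0, 0); (0, 1, 1, 1, 1); (2, 0, 0, 3, 1))


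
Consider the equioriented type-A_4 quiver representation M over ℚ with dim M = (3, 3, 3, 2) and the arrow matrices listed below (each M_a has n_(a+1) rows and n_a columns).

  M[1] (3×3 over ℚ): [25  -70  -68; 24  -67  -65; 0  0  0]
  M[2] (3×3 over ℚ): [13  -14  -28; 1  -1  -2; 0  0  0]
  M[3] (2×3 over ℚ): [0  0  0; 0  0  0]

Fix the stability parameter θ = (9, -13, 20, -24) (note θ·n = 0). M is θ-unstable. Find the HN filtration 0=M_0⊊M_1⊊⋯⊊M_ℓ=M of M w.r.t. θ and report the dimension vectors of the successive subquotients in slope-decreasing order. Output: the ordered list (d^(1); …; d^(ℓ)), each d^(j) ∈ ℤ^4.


Via rank(M_{q-1}∘⋯∘M_p): M ≅ I[1,1], I[1,3]^2, I[2,2], I[3,3], I[4,4]^2.
μ_θ-semistable layers: μ^(1)=20; μ^(2)=9; μ^(3)=-2; μ^(4)=-13; μ^(5)=-24

((0, 0, 3, 0); (1, 0, 0, 0); (2, 2, 0, 0); (0, 1, 0, 0); (0, 0, 0, 2))


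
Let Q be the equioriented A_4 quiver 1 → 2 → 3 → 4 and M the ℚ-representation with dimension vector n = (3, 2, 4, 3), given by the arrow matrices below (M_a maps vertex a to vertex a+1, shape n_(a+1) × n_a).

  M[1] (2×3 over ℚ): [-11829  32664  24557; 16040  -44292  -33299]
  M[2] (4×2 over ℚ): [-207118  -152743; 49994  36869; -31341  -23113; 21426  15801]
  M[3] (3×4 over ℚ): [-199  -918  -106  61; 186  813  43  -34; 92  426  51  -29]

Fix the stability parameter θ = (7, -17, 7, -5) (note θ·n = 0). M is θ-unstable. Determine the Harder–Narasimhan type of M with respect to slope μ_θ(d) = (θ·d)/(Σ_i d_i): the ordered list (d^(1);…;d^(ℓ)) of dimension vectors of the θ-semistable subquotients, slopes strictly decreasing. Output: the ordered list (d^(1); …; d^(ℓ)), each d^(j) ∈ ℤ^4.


Interval decomposition of M: I[1,1], I[1,4]^2, I[3,3], I[3,4].
HN type (ℓ=3): μ^(1)=7; μ^(2)=1; μ^(3)=-5

((1, 0, 1, 0); (0, 0, 3, 3); (2, 2, 0, 0))


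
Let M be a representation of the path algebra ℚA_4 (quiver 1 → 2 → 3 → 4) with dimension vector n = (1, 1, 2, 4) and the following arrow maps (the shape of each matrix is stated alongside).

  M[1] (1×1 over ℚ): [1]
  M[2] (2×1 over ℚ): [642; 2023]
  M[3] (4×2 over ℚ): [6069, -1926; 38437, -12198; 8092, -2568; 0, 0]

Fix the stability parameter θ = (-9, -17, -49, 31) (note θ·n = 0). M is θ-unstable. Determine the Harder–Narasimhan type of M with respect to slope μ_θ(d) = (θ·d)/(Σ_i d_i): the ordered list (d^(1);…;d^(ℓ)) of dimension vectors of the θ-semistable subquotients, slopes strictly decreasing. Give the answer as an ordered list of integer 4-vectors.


Barcode: M ≅ I[1,3], I[3,4], I[4,4]^3. HN layers by μ_θ (3 steps, strictly decreasing):
  μ^(1)=31; μ^(2)=-25; μ^(3)=-49

((0, 0, 0, 4); (1, 1, 1, 0); (0, 0, 1, 0))


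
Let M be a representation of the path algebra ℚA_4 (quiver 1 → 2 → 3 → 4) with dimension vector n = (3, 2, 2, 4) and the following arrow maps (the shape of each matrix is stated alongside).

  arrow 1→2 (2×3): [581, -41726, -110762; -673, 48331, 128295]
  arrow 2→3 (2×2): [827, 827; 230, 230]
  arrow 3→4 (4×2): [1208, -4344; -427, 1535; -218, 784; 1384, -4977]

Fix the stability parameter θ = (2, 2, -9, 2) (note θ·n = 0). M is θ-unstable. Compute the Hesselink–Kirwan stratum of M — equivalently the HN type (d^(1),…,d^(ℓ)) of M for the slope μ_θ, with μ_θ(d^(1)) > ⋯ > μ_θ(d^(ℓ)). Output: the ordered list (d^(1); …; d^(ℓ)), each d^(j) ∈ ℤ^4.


Barcode: M ≅ I[1,1], I[1,2], I[1,4], I[3,4], I[4,4]^2. HN layers by μ_θ (3 steps, strictly decreasing):
  μ^(1)=2; μ^(2)=-5/3; μ^(3)=-9

((2, 1, 0, 4); (1, 1, 1, 0); (0, 0, 1, 0))


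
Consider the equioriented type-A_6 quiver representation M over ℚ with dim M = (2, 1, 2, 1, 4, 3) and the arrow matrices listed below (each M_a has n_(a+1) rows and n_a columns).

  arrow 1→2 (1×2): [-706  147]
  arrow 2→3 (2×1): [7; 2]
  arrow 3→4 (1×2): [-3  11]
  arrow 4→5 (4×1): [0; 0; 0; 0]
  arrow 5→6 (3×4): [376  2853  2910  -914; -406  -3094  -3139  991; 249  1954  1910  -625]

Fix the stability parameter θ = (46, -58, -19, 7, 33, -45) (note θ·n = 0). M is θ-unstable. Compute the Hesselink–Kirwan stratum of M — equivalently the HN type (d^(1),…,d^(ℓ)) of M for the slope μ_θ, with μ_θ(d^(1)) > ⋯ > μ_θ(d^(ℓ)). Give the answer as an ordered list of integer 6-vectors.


Barcode: M ≅ I[1,1], I[1,4], I[3,3], I[5,5], I[5,6]^3. HN layers by μ_θ (6 steps, strictly decreasing):
  μ^(1)=46; μ^(2)=33; μ^(3)=7; μ^(4)=-6; μ^(5)=-31/3; μ^(6)=-19

((1, 0, 0, 0, 0, 0); (0, 0, 0, 0, 1, 0); (0, 0, 0, 1, 0, 0); (0, 0, 0, 0, 3, 3); (1, 1, 1, 0, 0, 0); (0, 0, 1, 0, 0, 0))


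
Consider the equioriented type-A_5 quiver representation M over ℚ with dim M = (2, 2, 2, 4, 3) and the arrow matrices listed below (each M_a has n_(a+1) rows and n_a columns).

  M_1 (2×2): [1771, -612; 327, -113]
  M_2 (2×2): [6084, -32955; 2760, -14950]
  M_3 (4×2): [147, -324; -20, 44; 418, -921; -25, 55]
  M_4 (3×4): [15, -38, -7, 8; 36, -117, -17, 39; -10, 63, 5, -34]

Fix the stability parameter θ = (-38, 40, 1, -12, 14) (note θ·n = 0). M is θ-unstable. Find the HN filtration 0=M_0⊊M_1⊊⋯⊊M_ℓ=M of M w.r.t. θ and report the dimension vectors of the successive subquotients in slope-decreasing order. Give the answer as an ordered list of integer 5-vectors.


Via rank(M_{q-1}∘⋯∘M_p): M ≅ I[1,2], I[1,5], I[3,5], I[4,4], I[4,5].
μ_θ-semistable layers: μ^(1)=40; μ^(2)=14; μ^(3)=29/3; μ^(4)=-11/2; μ^(5)=-12; μ^(6)=-38

((0, 1, 0, 0, 0); (0, 0, 0, 0, 3); (0, 1, 1, 1, 0); (0, 0, 1, 1, 0); (0, 0, 0, 2, 0); (2, 0, 0, 0, 0))


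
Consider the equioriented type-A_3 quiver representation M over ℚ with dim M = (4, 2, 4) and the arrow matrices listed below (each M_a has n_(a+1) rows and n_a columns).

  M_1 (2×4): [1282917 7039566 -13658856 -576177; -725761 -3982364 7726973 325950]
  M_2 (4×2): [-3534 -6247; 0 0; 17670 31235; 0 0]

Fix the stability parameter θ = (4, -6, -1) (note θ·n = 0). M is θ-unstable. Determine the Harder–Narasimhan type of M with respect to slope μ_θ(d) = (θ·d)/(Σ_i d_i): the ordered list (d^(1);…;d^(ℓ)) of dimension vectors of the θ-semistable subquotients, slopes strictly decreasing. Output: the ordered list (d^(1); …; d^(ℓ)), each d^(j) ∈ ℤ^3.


Barcode: M ≅ I[1,1]^2, I[1,2], I[1,3], I[3,3]^3. HN layers by μ_θ (2 steps, strictly decreasing):
  μ^(1)=4; μ^(2)=-1

((2, 0, 0); (2, 2, 4))


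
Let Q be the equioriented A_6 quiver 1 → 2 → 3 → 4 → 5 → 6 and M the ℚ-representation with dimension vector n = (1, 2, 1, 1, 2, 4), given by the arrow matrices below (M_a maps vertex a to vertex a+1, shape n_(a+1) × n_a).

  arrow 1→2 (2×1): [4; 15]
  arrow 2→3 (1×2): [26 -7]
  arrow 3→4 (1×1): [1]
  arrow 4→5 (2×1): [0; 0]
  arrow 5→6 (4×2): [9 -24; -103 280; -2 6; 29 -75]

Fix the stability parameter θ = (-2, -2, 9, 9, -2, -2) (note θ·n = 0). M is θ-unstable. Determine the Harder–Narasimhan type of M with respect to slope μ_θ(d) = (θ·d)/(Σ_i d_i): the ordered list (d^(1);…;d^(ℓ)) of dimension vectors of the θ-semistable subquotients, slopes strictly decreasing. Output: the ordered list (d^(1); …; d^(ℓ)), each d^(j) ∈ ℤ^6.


Barcode: M ≅ I[1,4], I[2,2], I[5,6]^2, I[6,6]^2. HN layers by μ_θ (2 steps, strictly decreasing):
  μ^(1)=9; μ^(2)=-2

((0, 0, 1, 1, 0, 0); (1, 2, 0, 0, 2, 4))


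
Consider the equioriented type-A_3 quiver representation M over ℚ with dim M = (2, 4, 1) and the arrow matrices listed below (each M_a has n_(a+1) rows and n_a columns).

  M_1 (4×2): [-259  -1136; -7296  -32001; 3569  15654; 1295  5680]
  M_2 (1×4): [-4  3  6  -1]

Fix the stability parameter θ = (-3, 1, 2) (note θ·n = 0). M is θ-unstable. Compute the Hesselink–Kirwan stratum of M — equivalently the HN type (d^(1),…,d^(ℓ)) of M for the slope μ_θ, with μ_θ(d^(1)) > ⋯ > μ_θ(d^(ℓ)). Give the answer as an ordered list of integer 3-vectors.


Interval decomposition of M: I[1,2], I[1,3], I[2,2]^2.
HN type (ℓ=3): μ^(1)=2; μ^(2)=1; μ^(3)=-3

((0, 0, 1); (0, 4, 0); (2, 0, 0))


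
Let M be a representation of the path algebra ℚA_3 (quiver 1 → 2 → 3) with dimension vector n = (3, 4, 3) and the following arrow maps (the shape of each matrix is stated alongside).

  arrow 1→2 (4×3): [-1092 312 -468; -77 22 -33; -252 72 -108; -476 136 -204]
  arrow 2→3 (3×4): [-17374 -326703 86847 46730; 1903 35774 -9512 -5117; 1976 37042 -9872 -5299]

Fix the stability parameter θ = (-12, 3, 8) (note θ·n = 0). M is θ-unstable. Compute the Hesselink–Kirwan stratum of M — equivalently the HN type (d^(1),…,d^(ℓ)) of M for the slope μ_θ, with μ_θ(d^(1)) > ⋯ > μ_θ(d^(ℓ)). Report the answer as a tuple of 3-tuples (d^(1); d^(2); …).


Via rank(M_{q-1}∘⋯∘M_p): M ≅ I[1,1]^2, I[1,3], I[2,2], I[2,3]^2.
μ_θ-semistable layers: μ^(1)=8; μ^(2)=3; μ^(3)=-12

((0, 0, 3); (0, 4, 0); (3, 0, 0))


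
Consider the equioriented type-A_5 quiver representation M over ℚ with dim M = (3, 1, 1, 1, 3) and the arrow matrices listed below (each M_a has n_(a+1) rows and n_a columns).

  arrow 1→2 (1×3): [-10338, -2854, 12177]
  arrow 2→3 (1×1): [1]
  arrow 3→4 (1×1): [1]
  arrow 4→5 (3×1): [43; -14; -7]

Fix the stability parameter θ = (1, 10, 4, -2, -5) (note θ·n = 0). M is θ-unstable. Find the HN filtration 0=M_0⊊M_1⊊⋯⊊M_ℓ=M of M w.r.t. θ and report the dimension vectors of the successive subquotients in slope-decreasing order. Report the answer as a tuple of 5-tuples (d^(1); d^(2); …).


Interval decomposition of M: I[1,1]^2, I[1,5], I[5,5]^2.
HN type (ℓ=3): μ^(1)=7/4; μ^(2)=1; μ^(3)=-5

((0, 1, 1, 1, 1); (3, 0, 0, 0, 0); (0, 0, 0, 0, 2))


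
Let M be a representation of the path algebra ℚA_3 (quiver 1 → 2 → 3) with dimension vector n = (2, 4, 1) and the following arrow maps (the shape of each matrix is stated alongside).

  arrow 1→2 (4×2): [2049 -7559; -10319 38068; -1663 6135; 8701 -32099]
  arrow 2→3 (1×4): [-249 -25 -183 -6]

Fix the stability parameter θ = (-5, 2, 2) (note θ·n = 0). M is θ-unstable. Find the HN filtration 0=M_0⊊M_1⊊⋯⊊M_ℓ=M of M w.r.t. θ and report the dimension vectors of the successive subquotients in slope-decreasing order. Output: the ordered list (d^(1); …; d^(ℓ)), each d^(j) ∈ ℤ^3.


Via rank(M_{q-1}∘⋯∘M_p): M ≅ I[1,2], I[1,3], I[2,2]^2.
μ_θ-semistable layers: μ^(1)=2; μ^(2)=-5

((0, 4, 1); (2, 0, 0))


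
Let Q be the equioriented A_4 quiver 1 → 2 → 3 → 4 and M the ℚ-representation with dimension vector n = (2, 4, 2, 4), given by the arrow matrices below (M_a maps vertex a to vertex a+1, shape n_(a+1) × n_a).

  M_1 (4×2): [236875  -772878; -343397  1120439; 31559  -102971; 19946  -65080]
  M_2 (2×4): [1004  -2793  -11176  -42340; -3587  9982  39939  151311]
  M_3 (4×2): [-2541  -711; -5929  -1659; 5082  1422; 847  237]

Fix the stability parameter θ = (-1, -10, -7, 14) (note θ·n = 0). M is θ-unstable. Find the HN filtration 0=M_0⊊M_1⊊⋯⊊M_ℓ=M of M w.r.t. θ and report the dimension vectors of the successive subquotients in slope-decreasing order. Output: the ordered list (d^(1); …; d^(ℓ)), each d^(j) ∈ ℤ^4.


Interval decomposition of M: I[1,3], I[1,4], I[2,2]^2, I[4,4]^3.
HN type (ℓ=3): μ^(1)=14; μ^(2)=-6; μ^(3)=-10

((0, 0, 0, 4); (2, 2, 2, 0); (0, 2, 0, 0))
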